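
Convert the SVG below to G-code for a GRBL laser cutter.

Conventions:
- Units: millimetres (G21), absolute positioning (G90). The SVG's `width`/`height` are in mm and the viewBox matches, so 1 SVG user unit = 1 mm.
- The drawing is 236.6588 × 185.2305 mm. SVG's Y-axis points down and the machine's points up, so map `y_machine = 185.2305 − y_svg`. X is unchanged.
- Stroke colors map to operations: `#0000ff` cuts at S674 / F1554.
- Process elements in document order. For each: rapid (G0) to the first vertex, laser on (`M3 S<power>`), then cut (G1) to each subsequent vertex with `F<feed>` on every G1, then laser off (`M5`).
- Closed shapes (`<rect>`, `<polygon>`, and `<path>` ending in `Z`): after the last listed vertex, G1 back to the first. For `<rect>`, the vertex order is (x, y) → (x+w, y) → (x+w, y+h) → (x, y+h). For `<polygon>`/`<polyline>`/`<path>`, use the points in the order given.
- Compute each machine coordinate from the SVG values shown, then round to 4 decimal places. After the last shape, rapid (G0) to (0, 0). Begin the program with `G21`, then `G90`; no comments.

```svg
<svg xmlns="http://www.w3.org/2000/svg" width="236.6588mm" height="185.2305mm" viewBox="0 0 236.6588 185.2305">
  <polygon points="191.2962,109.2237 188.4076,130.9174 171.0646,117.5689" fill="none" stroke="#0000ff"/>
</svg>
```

G21
G90
G0 X191.2962 Y76.0068
M3 S674
G1 X188.4076 Y54.3131 F1554
G1 X171.0646 Y67.6616 F1554
G1 X191.2962 Y76.0068 F1554
M5
G0 X0.0000 Y0.0000

1 u = 1 mm; y_m = 185.2305 − y.

[1] `<polygon>` regular polygon, #0000ff→cut S674 F1554: (191.2962,76.0068) → (188.4076,54.3131) → (171.0646,67.6616) → (191.2962,76.0068) (closed)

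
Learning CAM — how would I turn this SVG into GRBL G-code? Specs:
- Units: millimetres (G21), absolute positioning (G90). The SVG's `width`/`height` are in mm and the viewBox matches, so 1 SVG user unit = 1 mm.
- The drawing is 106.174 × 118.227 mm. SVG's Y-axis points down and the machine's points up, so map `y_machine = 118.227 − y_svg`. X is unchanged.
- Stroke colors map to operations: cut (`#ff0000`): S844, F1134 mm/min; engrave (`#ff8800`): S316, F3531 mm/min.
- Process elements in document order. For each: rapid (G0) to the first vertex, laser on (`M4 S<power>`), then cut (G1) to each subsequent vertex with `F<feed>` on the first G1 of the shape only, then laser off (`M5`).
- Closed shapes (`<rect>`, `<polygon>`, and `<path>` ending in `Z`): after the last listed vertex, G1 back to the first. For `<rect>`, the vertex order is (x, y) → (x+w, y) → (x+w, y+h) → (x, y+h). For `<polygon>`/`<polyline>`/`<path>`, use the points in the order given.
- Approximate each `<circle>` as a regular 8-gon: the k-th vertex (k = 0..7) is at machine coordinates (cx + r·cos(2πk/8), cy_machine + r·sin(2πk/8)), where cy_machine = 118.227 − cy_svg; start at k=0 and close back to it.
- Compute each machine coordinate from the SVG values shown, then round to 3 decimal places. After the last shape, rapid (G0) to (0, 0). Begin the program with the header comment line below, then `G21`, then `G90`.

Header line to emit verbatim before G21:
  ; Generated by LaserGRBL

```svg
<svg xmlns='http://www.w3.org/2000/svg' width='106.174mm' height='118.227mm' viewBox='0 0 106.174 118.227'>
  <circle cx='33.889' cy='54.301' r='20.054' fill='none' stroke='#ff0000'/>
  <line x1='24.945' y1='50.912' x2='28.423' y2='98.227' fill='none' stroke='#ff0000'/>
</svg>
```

; Generated by LaserGRBL
G21
G90
G0 X53.943 Y63.926
M4 S844
G1 X48.069 Y78.106 F1134
G1 X33.889 Y83.980
G1 X19.709 Y78.106
G1 X13.835 Y63.926
G1 X19.709 Y49.746
G1 X33.889 Y43.872
G1 X48.069 Y49.746
G1 X53.943 Y63.926
M5
G0 X24.945 Y67.315
M4 S844
G1 X28.423 Y20.000 F1134
M5
G0 X0.000 Y0.000

1 u = 1 mm; y_m = 118.227 − y.

[1] `<circle>` circle, #ff0000→cut S844 F1134: (53.943,63.926) → (48.069,78.106) → (33.889,83.980) → (19.709,78.106) → (13.835,63.926) → (19.709,49.746) → (33.889,43.872) → (48.069,49.746) → (53.943,63.926) (closed)

[2] `<line>` line segment, #ff0000→cut S844 F1134: (24.945,67.315) → (28.423,20.000)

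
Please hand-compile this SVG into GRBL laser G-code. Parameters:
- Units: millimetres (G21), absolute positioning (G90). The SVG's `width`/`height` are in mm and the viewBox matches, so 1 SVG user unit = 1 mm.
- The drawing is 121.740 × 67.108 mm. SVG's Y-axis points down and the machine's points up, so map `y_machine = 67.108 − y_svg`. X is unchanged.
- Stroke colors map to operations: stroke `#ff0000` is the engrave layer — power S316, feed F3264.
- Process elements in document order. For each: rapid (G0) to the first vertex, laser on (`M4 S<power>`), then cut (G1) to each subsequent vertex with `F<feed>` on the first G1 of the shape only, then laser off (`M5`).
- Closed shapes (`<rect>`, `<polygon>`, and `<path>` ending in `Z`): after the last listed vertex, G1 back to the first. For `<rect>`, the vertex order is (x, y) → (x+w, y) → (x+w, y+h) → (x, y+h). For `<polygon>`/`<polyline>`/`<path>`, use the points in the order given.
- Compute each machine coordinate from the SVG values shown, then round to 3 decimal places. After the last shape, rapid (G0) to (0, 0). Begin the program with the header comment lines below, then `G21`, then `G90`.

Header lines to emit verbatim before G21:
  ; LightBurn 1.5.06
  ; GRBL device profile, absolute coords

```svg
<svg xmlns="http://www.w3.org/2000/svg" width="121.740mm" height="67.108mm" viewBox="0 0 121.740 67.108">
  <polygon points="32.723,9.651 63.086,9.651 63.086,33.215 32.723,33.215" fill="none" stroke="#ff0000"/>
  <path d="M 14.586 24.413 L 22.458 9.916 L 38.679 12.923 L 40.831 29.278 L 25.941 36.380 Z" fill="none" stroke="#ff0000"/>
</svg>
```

Since the viewBox matches the mm dimensions, user units are millimetres directly. The only transform is the Y-flip y_m = 67.108 − y_svg.

Shape 1 is a rectangle drawn with `<polygon>`. Its stroke #ff0000 means engrave at S316, F3264. After flipping Y the toolpath is (32.723,57.457) → (63.086,57.457) → (63.086,33.893) → (32.723,33.893) → (32.723,57.457), returning to the start.

Shape 2 is a regular polygon drawn with `<path>`. Its stroke #ff0000 means engrave at S316, F3264. After flipping Y the toolpath is (14.586,42.695) → (22.458,57.192) → (38.679,54.185) → (40.831,37.830) → (25.941,30.728) → (14.586,42.695), returning to the start.

; LightBurn 1.5.06
; GRBL device profile, absolute coords
G21
G90
G0 X32.723 Y57.457
M4 S316
G1 X63.086 Y57.457 F3264
G1 X63.086 Y33.893
G1 X32.723 Y33.893
G1 X32.723 Y57.457
M5
G0 X14.586 Y42.695
M4 S316
G1 X22.458 Y57.192 F3264
G1 X38.679 Y54.185
G1 X40.831 Y37.830
G1 X25.941 Y30.728
G1 X14.586 Y42.695
M5
G0 X0.000 Y0.000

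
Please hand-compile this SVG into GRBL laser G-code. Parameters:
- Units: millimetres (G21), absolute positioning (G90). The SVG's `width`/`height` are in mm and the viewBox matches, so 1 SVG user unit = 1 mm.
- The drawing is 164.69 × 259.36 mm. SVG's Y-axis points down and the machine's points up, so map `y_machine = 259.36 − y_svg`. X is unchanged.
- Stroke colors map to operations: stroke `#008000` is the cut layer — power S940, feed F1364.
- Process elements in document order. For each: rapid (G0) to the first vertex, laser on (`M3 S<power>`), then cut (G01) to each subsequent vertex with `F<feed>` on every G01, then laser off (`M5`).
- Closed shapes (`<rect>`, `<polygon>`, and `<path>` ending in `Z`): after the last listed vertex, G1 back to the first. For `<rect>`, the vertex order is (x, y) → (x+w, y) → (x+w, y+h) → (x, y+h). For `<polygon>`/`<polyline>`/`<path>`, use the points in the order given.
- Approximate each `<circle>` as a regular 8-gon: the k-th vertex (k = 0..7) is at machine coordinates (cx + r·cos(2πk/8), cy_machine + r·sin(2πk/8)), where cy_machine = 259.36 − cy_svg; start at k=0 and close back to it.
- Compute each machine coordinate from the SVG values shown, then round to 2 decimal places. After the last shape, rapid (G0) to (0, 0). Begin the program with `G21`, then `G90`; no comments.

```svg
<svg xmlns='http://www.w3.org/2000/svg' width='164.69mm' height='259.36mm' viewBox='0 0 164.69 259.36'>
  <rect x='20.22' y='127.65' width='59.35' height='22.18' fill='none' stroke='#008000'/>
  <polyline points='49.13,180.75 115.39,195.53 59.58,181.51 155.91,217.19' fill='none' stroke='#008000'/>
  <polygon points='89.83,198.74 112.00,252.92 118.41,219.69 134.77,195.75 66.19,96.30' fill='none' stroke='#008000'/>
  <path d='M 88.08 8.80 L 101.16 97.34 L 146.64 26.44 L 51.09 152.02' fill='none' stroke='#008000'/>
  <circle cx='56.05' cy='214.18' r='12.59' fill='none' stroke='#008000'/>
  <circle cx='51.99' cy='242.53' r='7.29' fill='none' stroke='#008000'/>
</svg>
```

G21
G90
G0 X20.22 Y131.71
M3 S940
G01 X79.57 Y131.71 F1364
G01 X79.57 Y109.53 F1364
G01 X20.22 Y109.53 F1364
G01 X20.22 Y131.71 F1364
M5
G0 X49.13 Y78.61
M3 S940
G01 X115.39 Y63.83 F1364
G01 X59.58 Y77.85 F1364
G01 X155.91 Y42.17 F1364
M5
G0 X89.83 Y60.62
M3 S940
G01 X112.00 Y6.44 F1364
G01 X118.41 Y39.67 F1364
G01 X134.77 Y63.61 F1364
G01 X66.19 Y163.06 F1364
G01 X89.83 Y60.62 F1364
M5
G0 X88.08 Y250.56
M3 S940
G01 X101.16 Y162.02 F1364
G01 X146.64 Y232.92 F1364
G01 X51.09 Y107.34 F1364
M5
G0 X68.64 Y45.18
M3 S940
G01 X64.95 Y54.08 F1364
G01 X56.05 Y57.77 F1364
G01 X47.15 Y54.08 F1364
G01 X43.46 Y45.18 F1364
G01 X47.15 Y36.28 F1364
G01 X56.05 Y32.59 F1364
G01 X64.95 Y36.28 F1364
G01 X68.64 Y45.18 F1364
M5
G0 X59.28 Y16.83
M3 S940
G01 X57.14 Y21.98 F1364
G01 X51.99 Y24.12 F1364
G01 X46.84 Y21.98 F1364
G01 X44.70 Y16.83 F1364
G01 X46.84 Y11.68 F1364
G01 X51.99 Y9.54 F1364
G01 X57.14 Y11.68 F1364
G01 X59.28 Y16.83 F1364
M5
G0 X0.00 Y0.00

1 u = 1 mm; y_m = 259.36 − y.

[1] `<rect>` rectangle, #008000→cut S940 F1364: (20.22,131.71) → (79.57,131.71) → (79.57,109.53) → (20.22,109.53) → (20.22,131.71) (closed)

[2] `<polyline>` open polyline, #008000→cut S940 F1364: (49.13,78.61) → (115.39,63.83) → (59.58,77.85) → (155.91,42.17)

[3] `<polygon>` closed polygon, #008000→cut S940 F1364: (89.83,60.62) → (112.00,6.44) → (118.41,39.67) → (134.77,63.61) → (66.19,163.06) → (89.83,60.62) (closed)

[4] `<path>` open polyline, #008000→cut S940 F1364: (88.08,250.56) → (101.16,162.02) → (146.64,232.92) → (51.09,107.34)

[5] `<circle>` circle, #008000→cut S940 F1364: (68.64,45.18) → (64.95,54.08) → (56.05,57.77) → (47.15,54.08) → (43.46,45.18) → (47.15,36.28) → (56.05,32.59) → (64.95,36.28) → (68.64,45.18) (closed)

[6] `<circle>` circle, #008000→cut S940 F1364: (59.28,16.83) → (57.14,21.98) → (51.99,24.12) → (46.84,21.98) → (44.70,16.83) → (46.84,11.68) → (51.99,9.54) → (57.14,11.68) → (59.28,16.83) (closed)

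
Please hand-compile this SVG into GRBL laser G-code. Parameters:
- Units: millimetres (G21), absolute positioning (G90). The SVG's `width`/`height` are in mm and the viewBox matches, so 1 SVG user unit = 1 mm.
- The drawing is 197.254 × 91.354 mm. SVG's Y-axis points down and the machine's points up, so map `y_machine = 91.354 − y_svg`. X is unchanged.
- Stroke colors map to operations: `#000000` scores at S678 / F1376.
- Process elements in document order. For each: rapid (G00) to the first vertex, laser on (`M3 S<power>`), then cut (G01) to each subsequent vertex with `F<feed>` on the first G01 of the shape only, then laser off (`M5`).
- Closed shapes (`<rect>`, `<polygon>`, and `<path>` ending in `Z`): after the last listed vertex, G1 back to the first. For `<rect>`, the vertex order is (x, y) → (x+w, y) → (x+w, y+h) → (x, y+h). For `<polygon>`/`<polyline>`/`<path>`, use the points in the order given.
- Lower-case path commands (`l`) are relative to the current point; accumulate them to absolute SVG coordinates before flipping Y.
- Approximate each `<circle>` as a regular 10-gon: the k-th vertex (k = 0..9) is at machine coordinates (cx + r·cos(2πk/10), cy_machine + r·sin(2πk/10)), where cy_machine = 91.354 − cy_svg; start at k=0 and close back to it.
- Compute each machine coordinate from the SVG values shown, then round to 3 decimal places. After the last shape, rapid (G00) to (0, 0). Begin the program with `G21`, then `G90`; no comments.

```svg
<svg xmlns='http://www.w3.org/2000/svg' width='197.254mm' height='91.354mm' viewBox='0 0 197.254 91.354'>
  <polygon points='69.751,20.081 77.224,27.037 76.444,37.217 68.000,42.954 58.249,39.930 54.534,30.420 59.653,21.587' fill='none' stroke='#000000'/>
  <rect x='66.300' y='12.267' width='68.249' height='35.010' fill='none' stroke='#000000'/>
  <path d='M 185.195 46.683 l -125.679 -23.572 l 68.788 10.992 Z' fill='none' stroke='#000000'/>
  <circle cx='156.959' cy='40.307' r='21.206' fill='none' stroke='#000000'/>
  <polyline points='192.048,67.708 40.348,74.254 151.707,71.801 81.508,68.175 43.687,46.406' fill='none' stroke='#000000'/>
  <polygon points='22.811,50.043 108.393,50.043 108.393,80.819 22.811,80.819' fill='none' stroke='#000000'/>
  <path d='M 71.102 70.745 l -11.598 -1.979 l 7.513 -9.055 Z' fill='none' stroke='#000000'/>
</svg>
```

G21
G90
G00 X69.751 Y71.273
M3 S678
G01 X77.224 Y64.317 F1376
G01 X76.444 Y54.137
G01 X68.000 Y48.400
G01 X58.249 Y51.424
G01 X54.534 Y60.934
G01 X59.653 Y69.767
G01 X69.751 Y71.273
M5
G00 X66.300 Y79.087
M3 S678
G01 X134.549 Y79.087 F1376
G01 X134.549 Y44.077
G01 X66.300 Y44.077
G01 X66.300 Y79.087
M5
G00 X185.195 Y44.671
M3 S678
G01 X59.516 Y68.243 F1376
G01 X128.304 Y57.251
G01 X185.195 Y44.671
M5
G00 X178.165 Y51.047
M3 S678
G01 X174.115 Y63.512 F1376
G01 X163.512 Y71.215
G01 X150.406 Y71.215
G01 X139.803 Y63.512
G01 X135.753 Y51.047
G01 X139.803 Y38.582
G01 X150.406 Y30.879
G01 X163.512 Y30.879
G01 X174.115 Y38.582
G01 X178.165 Y51.047
M5
G00 X192.048 Y23.646
M3 S678
G01 X40.348 Y17.100 F1376
G01 X151.707 Y19.553
G01 X81.508 Y23.179
G01 X43.687 Y44.948
M5
G00 X22.811 Y41.311
M3 S678
G01 X108.393 Y41.311 F1376
G01 X108.393 Y10.535
G01 X22.811 Y10.535
G01 X22.811 Y41.311
M5
G00 X71.102 Y20.609
M3 S678
G01 X59.504 Y22.588 F1376
G01 X67.017 Y31.643
G01 X71.102 Y20.609
M5
G00 X0.000 Y0.000

Since the viewBox matches the mm dimensions, user units are millimetres directly. The only transform is the Y-flip y_m = 91.354 − y_svg.

Shape 1 is a regular polygon drawn with `<polygon>`. Its stroke #000000 means score at S678, F1376. After flipping Y the toolpath is (69.751,71.273) → (77.224,64.317) → (76.444,54.137) → (68.000,48.400) → (58.249,51.424) → (54.534,60.934) → (59.653,69.767) → (69.751,71.273), returning to the start.

Shape 2 is a rectangle drawn with `<rect>`. Its stroke #000000 means score at S678, F1376. After flipping Y the toolpath is (66.300,79.087) → (134.549,79.087) → (134.549,44.077) → (66.300,44.077) → (66.300,79.087), returning to the start.

Shape 3 is a closed polygon drawn with `<path>`. Its stroke #000000 means score at S678, F1376. After flipping Y the toolpath is (185.195,44.671) → (59.516,68.243) → (128.304,57.251) → (185.195,44.671), returning to the start.

Shape 4 is a circle drawn with `<circle>`. Its stroke #000000 means score at S678, F1376. After flipping Y the toolpath is (178.165,51.047) → (174.115,63.512) → (163.512,71.215) → (150.406,71.215) → (139.803,63.512) → (135.753,51.047) → (139.803,38.582) → (150.406,30.879) → (163.512,30.879) → (174.115,38.582) → (178.165,51.047), returning to the start.

Shape 5 is a open polyline drawn with `<polyline>`. Its stroke #000000 means score at S678, F1376. After flipping Y the toolpath is (192.048,23.646) → (40.348,17.100) → (151.707,19.553) → (81.508,23.179) → (43.687,44.948).

Shape 6 is a rectangle drawn with `<polygon>`. Its stroke #000000 means score at S678, F1376. After flipping Y the toolpath is (22.811,41.311) → (108.393,41.311) → (108.393,10.535) → (22.811,10.535) → (22.811,41.311), returning to the start.

Shape 7 is a regular polygon drawn with `<path>`. Its stroke #000000 means score at S678, F1376. After flipping Y the toolpath is (71.102,20.609) → (59.504,22.588) → (67.017,31.643) → (71.102,20.609), returning to the start.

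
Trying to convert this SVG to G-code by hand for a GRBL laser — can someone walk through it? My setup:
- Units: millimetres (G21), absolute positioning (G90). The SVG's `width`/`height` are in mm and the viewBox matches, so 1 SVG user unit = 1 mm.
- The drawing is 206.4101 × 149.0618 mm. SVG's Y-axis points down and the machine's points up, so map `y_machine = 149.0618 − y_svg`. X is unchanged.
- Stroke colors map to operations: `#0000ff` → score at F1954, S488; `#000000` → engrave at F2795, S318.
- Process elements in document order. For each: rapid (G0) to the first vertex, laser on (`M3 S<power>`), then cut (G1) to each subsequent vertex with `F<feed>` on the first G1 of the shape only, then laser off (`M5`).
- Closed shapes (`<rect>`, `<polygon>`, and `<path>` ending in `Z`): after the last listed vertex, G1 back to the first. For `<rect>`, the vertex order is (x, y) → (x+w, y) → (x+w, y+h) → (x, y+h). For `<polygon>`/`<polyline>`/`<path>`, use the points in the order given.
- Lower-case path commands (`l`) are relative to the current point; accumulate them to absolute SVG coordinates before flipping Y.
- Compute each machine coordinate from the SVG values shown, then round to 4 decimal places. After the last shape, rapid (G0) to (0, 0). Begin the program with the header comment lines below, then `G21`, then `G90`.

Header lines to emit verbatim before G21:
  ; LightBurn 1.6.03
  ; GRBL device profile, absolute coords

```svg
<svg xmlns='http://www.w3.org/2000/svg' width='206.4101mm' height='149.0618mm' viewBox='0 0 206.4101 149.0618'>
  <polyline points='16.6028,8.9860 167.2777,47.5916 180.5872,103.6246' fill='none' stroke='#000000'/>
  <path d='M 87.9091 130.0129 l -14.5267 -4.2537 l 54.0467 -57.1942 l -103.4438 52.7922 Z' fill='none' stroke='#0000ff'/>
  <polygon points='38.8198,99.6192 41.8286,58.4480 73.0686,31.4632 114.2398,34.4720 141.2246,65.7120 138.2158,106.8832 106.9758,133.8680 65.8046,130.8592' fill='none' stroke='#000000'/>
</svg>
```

viewBox `0 0 206.4101 149.0618` with mm width/height → 1 unit = 1 mm. Flip: y_m = 149.0618 − y_svg.

**Shape 1** — `<polyline>` open polyline, stroke `#000000` → engrave (S318, F2795). Machine vertices: (16.6028,140.0758) → (167.2777,101.4702) → (180.5872,45.4372). Open path.

**Shape 2** — `<path>` closed polygon, stroke `#0000ff` → score (S488, F1954). Machine vertices: (87.9091,19.0489) → (73.3824,23.3026) → (127.4291,80.4968) → (23.9853,27.7046) → (87.9091,19.0489). Closed: final G1 returns to the first vertex.

**Shape 3** — `<polygon>` regular polygon, stroke `#000000` → engrave (S318, F2795). Machine vertices: (38.8198,49.4426) → (41.8286,90.6138) → (73.0686,117.5986) → (114.2398,114.5898) → (141.2246,83.3498) → (138.2158,42.1786) → (106.9758,15.1938) → (65.8046,18.2026) → (38.8198,49.4426). Closed: final G1 returns to the first vertex.

; LightBurn 1.6.03
; GRBL device profile, absolute coords
G21
G90
G0 X16.6028 Y140.0758
M3 S318
G1 X167.2777 Y101.4702 F2795
G1 X180.5872 Y45.4372
M5
G0 X87.9091 Y19.0489
M3 S488
G1 X73.3824 Y23.3026 F1954
G1 X127.4291 Y80.4968
G1 X23.9853 Y27.7046
G1 X87.9091 Y19.0489
M5
G0 X38.8198 Y49.4426
M3 S318
G1 X41.8286 Y90.6138 F2795
G1 X73.0686 Y117.5986
G1 X114.2398 Y114.5898
G1 X141.2246 Y83.3498
G1 X138.2158 Y42.1786
G1 X106.9758 Y15.1938
G1 X65.8046 Y18.2026
G1 X38.8198 Y49.4426
M5
G0 X0.0000 Y0.0000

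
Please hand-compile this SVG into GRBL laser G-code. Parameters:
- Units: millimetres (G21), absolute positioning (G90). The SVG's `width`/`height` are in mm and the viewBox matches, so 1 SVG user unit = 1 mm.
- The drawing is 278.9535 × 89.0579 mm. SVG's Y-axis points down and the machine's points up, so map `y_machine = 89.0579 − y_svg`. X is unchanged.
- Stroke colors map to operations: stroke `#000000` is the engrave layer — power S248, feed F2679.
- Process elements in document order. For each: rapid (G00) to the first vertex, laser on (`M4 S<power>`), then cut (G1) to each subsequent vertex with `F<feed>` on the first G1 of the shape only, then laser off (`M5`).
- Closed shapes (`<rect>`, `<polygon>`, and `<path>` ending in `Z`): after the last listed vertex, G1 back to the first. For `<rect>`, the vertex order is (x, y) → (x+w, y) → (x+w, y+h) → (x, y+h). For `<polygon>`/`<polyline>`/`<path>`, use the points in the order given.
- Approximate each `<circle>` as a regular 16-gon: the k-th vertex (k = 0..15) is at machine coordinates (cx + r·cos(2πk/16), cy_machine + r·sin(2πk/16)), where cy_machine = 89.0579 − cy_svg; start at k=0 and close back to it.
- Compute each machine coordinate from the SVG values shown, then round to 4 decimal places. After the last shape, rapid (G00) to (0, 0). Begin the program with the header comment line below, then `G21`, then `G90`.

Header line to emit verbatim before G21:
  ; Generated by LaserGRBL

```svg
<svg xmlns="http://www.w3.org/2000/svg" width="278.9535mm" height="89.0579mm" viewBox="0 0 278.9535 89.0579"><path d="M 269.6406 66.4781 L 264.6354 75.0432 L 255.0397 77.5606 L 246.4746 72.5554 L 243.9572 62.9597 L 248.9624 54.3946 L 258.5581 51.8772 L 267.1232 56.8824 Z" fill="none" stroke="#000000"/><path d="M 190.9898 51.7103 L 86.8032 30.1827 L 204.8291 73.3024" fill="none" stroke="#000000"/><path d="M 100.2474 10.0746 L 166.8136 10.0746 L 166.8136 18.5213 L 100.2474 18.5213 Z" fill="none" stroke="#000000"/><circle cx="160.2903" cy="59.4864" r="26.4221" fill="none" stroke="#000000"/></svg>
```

Since the viewBox matches the mm dimensions, user units are millimetres directly. The only transform is the Y-flip y_m = 89.0579 − y_svg.

Shape 1 is a regular polygon drawn with `<path>`. Its stroke #000000 means engrave at S248, F2679. After flipping Y the toolpath is (269.6406,22.5798) → (264.6354,14.0147) → (255.0397,11.4973) → (246.4746,16.5025) → (243.9572,26.0982) → (248.9624,34.6633) → (258.5581,37.1807) → (267.1232,32.1755) → (269.6406,22.5798), returning to the start.

Shape 2 is a open polyline drawn with `<path>`. Its stroke #000000 means engrave at S248, F2679. After flipping Y the toolpath is (190.9898,37.3476) → (86.8032,58.8752) → (204.8291,15.7555).

Shape 3 is a rectangle drawn with `<path>`. Its stroke #000000 means engrave at S248, F2679. After flipping Y the toolpath is (100.2474,78.9833) → (166.8136,78.9833) → (166.8136,70.5366) → (100.2474,70.5366) → (100.2474,78.9833), returning to the start.

Shape 4 is a circle drawn with `<circle>`. Its stroke #000000 means engrave at S248, F2679. After flipping Y the toolpath is (186.7124,29.5715) → (184.7011,39.6828) → (178.9735,48.2547) → (170.4016,53.9823) → (160.2903,55.9936) → (150.1790,53.9823) → (141.6071,48.2547) → (135.8795,39.6828) → (133.8682,29.5715) → (135.8795,19.4602) → (141.6071,10.8883) → (150.1790,5.1607) → (160.2903,3.1494) → (170.4016,5.1607) → (178.9735,10.8883) → (184.7011,19.4602) → (186.7124,29.5715), returning to the start.

; Generated by LaserGRBL
G21
G90
G00 X269.6406 Y22.5798
M4 S248
G1 X264.6354 Y14.0147 F2679
G1 X255.0397 Y11.4973
G1 X246.4746 Y16.5025
G1 X243.9572 Y26.0982
G1 X248.9624 Y34.6633
G1 X258.5581 Y37.1807
G1 X267.1232 Y32.1755
G1 X269.6406 Y22.5798
M5
G00 X190.9898 Y37.3476
M4 S248
G1 X86.8032 Y58.8752 F2679
G1 X204.8291 Y15.7555
M5
G00 X100.2474 Y78.9833
M4 S248
G1 X166.8136 Y78.9833 F2679
G1 X166.8136 Y70.5366
G1 X100.2474 Y70.5366
G1 X100.2474 Y78.9833
M5
G00 X186.7124 Y29.5715
M4 S248
G1 X184.7011 Y39.6828 F2679
G1 X178.9735 Y48.2547
G1 X170.4016 Y53.9823
G1 X160.2903 Y55.9936
G1 X150.1790 Y53.9823
G1 X141.6071 Y48.2547
G1 X135.8795 Y39.6828
G1 X133.8682 Y29.5715
G1 X135.8795 Y19.4602
G1 X141.6071 Y10.8883
G1 X150.1790 Y5.1607
G1 X160.2903 Y3.1494
G1 X170.4016 Y5.1607
G1 X178.9735 Y10.8883
G1 X184.7011 Y19.4602
G1 X186.7124 Y29.5715
M5
G00 X0.0000 Y0.0000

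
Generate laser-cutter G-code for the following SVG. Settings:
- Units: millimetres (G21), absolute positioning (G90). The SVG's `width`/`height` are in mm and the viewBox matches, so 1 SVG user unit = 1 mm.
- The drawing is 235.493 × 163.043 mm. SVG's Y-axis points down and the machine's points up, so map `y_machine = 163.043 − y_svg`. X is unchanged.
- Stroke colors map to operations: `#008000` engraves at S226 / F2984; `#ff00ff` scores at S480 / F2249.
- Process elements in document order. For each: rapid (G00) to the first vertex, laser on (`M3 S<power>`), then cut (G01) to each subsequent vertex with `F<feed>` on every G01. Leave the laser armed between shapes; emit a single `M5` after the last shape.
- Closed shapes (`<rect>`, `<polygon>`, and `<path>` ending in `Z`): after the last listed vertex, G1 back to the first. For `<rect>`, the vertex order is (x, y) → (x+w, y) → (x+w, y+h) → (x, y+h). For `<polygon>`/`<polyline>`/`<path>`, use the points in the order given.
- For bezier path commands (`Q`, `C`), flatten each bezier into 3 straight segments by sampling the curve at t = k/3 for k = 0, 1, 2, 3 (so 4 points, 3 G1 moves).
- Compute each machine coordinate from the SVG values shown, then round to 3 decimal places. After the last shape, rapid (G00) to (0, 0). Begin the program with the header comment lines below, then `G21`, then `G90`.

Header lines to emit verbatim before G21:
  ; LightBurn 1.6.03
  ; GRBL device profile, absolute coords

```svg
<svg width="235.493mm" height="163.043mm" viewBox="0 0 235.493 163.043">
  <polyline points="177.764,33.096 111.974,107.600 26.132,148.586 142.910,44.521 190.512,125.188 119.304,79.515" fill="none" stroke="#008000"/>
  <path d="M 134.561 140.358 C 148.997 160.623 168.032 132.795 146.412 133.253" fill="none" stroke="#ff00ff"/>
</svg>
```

; LightBurn 1.6.03
; GRBL device profile, absolute coords
G21
G90
G00 X177.764 Y129.947
M3 S226
G01 X111.974 Y55.443 F2984
G01 X26.132 Y14.457 F2984
G01 X142.910 Y118.522 F2984
G01 X190.512 Y37.855 F2984
G01 X119.304 Y83.528 F2984
G00 X134.561 Y22.685
M3 S480
G01 X148.854 Y15.622 F2249
G01 X156.156 Y23.648 F2249
G01 X146.412 Y29.790 F2249
M5
G00 X0.000 Y0.000

1 u = 1 mm; y_m = 163.043 − y.

[1] `<polyline>` open polyline, #008000→engrave S226 F2984: (177.764,129.947) → (111.974,55.443) → (26.132,14.457) → (142.910,118.522) → (190.512,37.855) → (119.304,83.528)

[2] `<path>` cubic bezier, #ff00ff→score S480 F2249: (134.561,22.685) → (148.854,15.622) → (156.156,23.648) → (146.412,29.790)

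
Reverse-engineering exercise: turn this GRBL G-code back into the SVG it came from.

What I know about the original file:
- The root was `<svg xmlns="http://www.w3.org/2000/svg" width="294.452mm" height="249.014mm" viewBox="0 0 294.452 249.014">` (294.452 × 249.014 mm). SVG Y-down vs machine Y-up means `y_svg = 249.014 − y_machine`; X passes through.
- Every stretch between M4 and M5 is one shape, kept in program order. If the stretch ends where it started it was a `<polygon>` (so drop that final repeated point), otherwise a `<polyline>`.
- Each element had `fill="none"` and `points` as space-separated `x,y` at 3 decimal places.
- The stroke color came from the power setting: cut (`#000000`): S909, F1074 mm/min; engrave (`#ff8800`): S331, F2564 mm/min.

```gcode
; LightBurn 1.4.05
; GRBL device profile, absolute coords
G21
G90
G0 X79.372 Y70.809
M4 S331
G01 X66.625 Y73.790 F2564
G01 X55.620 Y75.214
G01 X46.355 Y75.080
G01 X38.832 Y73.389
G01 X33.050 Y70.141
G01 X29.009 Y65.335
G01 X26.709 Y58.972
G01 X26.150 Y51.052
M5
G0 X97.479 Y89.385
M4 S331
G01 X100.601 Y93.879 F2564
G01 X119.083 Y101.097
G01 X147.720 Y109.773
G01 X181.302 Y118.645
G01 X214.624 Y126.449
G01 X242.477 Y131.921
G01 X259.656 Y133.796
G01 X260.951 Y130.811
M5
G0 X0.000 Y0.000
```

Machine Y-up, SVG Y-down with viewBox height 249.014, so y_svg = 249.014 − y_machine; X carries over. Every run uses S331, so all elements get stroke `#ff8800` (engrave).

Run 1: The run is open, so emit a `<polyline>` with points (Y-flipped): 79.372,178.205 66.625,175.224 55.620,173.800 46.355,173.934 38.832,175.625 33.050,178.873 29.009,183.679 26.709,190.042 26.150,197.962.

Run 2: The run is open, so emit a `<polyline>` with points (Y-flipped): 97.479,159.629 100.601,155.135 119.083,147.917 147.720,139.241 181.302,130.369 214.624,122.565 242.477,117.093 259.656,115.218 260.951,118.203.

<svg xmlns="http://www.w3.org/2000/svg" width="294.452mm" height="249.014mm" viewBox="0 0 294.452 249.014">
  <polyline points="79.372,178.205 66.625,175.224 55.620,173.800 46.355,173.934 38.832,175.625 33.050,178.873 29.009,183.679 26.709,190.042 26.150,197.962" fill="none" stroke="#ff8800"/>
  <polyline points="97.479,159.629 100.601,155.135 119.083,147.917 147.720,139.241 181.302,130.369 214.624,122.565 242.477,117.093 259.656,115.218 260.951,118.203" fill="none" stroke="#ff8800"/>
</svg>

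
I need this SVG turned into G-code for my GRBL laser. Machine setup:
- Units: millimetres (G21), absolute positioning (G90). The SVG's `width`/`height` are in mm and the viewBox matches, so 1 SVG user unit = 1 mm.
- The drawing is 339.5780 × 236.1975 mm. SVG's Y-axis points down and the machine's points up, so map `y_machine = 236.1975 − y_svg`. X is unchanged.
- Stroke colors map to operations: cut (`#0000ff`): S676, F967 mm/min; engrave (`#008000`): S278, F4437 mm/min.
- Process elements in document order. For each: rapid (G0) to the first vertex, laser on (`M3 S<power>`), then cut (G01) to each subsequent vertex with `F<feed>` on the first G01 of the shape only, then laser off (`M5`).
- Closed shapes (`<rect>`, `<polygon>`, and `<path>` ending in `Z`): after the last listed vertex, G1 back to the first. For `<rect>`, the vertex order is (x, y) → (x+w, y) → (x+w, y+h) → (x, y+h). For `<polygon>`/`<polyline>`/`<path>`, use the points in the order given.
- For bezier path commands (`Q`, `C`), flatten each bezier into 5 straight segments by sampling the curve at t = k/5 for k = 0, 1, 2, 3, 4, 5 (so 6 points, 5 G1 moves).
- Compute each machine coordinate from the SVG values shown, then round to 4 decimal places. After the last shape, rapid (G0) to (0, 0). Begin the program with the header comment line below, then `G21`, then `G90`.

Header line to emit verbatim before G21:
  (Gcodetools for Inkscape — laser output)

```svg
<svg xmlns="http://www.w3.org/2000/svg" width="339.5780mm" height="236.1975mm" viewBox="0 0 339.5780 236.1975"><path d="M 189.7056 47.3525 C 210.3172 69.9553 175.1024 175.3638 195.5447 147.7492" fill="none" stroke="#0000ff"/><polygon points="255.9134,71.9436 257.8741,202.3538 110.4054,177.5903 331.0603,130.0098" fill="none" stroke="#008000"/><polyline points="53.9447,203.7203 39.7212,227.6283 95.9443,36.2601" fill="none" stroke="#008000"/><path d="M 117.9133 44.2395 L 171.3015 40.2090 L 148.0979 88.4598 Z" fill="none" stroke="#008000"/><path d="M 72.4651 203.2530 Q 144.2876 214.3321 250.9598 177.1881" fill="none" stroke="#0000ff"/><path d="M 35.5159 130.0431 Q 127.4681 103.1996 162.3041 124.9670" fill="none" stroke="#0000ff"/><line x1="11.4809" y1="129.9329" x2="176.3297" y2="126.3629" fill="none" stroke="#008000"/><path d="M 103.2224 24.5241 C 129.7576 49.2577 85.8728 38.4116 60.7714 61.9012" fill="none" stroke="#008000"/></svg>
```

1 u = 1 mm; y_m = 236.1975 − y.

[1] `<path>` cubic bezier, #0000ff→cut S676 F967: (189.7056,188.8450) → (196.2653,167.0733) → (194.7778,135.7879) → (190.5944,105.3488) → (189.0663,86.1157) → (195.5447,88.4483)

[2] `<polygon>` closed polygon, #008000→engrave S278 F4437: (255.9134,164.2539) → (257.8741,33.8437) → (110.4054,58.6072) → (331.0603,106.1877) → (255.9134,164.2539) (closed)

[3] `<polyline>` open polyline, #008000→engrave S278 F4437: (53.9447,32.4772) → (39.7212,8.5692) → (95.9443,199.9374)

[4] `<path>` regular polygon, #008000→engrave S278 F4437: (117.9133,191.9580) → (171.3015,195.9885) → (148.0979,147.7377) → (117.9133,191.9580) (closed)

[5] `<path>` quadratic bezier, #0000ff→cut S676 F967: (72.4651,32.9445) → (102.5881,30.4418) → (135.4991,31.7969) → (171.1980,37.0099) → (209.6849,46.0807) → (250.9598,59.0094)

[6] `<path>` quadratic bezier, #0000ff→cut S676 F967: (35.5159,106.1544) → (70.0121,114.9474) → (99.9391,119.8515) → (125.2967,120.8667) → (146.0851,117.9930) → (162.3041,111.2305)

[7] `<line>` line segment, #008000→engrave S278 F4437: (11.4809,106.2646) → (176.3297,109.8346)

[8] `<path>` cubic bezier, #008000→engrave S278 F4437: (103.2224,211.6734) → (111.4067,200.5435) → (106.9721,194.5968) → (94.2001,190.4773) → (77.3726,184.8291) → (60.7714,174.2963)

(Gcodetools for Inkscape — laser output)
G21
G90
G0 X189.7056 Y188.8450
M3 S676
G01 X196.2653 Y167.0733 F967
G01 X194.7778 Y135.7879
G01 X190.5944 Y105.3488
G01 X189.0663 Y86.1157
G01 X195.5447 Y88.4483
M5
G0 X255.9134 Y164.2539
M3 S278
G01 X257.8741 Y33.8437 F4437
G01 X110.4054 Y58.6072
G01 X331.0603 Y106.1877
G01 X255.9134 Y164.2539
M5
G0 X53.9447 Y32.4772
M3 S278
G01 X39.7212 Y8.5692 F4437
G01 X95.9443 Y199.9374
M5
G0 X117.9133 Y191.9580
M3 S278
G01 X171.3015 Y195.9885 F4437
G01 X148.0979 Y147.7377
G01 X117.9133 Y191.9580
M5
G0 X72.4651 Y32.9445
M3 S676
G01 X102.5881 Y30.4418 F967
G01 X135.4991 Y31.7969
G01 X171.1980 Y37.0099
G01 X209.6849 Y46.0807
G01 X250.9598 Y59.0094
M5
G0 X35.5159 Y106.1544
M3 S676
G01 X70.0121 Y114.9474 F967
G01 X99.9391 Y119.8515
G01 X125.2967 Y120.8667
G01 X146.0851 Y117.9930
G01 X162.3041 Y111.2305
M5
G0 X11.4809 Y106.2646
M3 S278
G01 X176.3297 Y109.8346 F4437
M5
G0 X103.2224 Y211.6734
M3 S278
G01 X111.4067 Y200.5435 F4437
G01 X106.9721 Y194.5968
G01 X94.2001 Y190.4773
G01 X77.3726 Y184.8291
G01 X60.7714 Y174.2963
M5
G0 X0.0000 Y0.0000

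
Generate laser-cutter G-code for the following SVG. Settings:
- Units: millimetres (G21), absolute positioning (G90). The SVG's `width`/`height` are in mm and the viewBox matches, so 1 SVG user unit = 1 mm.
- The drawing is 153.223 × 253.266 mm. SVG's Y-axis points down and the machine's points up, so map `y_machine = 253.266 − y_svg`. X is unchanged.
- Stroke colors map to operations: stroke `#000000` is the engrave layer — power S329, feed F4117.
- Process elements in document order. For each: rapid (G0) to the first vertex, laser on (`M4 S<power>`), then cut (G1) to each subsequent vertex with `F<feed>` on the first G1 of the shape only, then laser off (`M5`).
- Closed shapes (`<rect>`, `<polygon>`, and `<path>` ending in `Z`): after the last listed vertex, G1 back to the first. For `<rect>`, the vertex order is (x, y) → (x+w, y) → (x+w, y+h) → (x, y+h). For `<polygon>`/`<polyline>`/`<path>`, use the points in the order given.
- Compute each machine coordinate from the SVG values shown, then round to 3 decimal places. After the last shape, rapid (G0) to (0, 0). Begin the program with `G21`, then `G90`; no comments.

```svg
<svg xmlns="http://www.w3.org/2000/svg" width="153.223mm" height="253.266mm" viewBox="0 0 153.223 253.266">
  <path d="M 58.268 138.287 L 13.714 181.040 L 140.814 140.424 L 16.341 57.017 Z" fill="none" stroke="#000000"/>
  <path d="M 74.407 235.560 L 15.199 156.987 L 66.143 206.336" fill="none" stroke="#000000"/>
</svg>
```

Since the viewBox matches the mm dimensions, user units are millimetres directly. The only transform is the Y-flip y_m = 253.266 − y_svg.

Shape 1 is a closed polygon drawn with `<path>`. Its stroke #000000 means engrave at S329, F4117. After flipping Y the toolpath is (58.268,114.979) → (13.714,72.226) → (140.814,112.842) → (16.341,196.249) → (58.268,114.979), returning to the start.

Shape 2 is a open polyline drawn with `<path>`. Its stroke #000000 means engrave at S329, F4117. After flipping Y the toolpath is (74.407,17.706) → (15.199,96.279) → (66.143,46.930).

G21
G90
G0 X58.268 Y114.979
M4 S329
G1 X13.714 Y72.226 F4117
G1 X140.814 Y112.842
G1 X16.341 Y196.249
G1 X58.268 Y114.979
M5
G0 X74.407 Y17.706
M4 S329
G1 X15.199 Y96.279 F4117
G1 X66.143 Y46.930
M5
G0 X0.000 Y0.000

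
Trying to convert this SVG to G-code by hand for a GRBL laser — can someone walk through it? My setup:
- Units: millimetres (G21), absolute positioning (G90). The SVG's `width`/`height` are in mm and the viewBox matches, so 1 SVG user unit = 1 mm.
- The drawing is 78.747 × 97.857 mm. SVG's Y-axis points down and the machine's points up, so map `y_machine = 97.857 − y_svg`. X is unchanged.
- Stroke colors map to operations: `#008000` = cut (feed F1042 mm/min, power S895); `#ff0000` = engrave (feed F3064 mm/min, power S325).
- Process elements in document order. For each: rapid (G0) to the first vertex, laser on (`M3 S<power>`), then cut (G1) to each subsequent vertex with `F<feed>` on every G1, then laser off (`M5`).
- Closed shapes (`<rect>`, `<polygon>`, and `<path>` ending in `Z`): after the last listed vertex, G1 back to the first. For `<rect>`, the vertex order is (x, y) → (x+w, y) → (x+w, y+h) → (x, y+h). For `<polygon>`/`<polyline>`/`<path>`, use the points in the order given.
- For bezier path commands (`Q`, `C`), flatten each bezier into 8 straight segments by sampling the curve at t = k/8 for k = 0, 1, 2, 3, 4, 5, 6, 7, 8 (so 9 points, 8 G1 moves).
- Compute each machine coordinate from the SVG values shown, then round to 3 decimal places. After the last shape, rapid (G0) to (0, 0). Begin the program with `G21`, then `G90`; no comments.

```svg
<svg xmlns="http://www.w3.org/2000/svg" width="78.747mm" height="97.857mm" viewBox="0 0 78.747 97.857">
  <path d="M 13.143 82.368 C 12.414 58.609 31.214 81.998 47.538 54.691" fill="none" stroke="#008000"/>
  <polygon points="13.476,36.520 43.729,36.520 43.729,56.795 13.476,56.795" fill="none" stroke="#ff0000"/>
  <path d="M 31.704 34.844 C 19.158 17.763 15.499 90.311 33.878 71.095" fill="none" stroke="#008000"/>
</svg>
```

viewBox `0 0 78.747 97.857` with mm width/height → 1 unit = 1 mm. Flip: y_m = 97.857 − y_svg.

**Shape 1** — `<path>` cubic bezier, stroke `#008000` → cut (S895, F1042). Control points (SVG): P0=(13.143,82.368), P1=(12.414,58.609), P2=(31.214,81.998), P3=(47.538,54.691); sampled at t=k/8. Machine vertices: (13.143,15.489) → (13.742,22.380) → (15.914,25.997) → (19.401,27.487) → (23.946,27.997) → (29.289,28.673) → (35.175,30.662) → (41.343,35.111) → (47.538,43.166). Open path.

**Shape 2** — `<polygon>` rectangle, stroke `#ff0000` → engrave (S325, F3064). Machine vertices: (13.476,61.337) → (43.729,61.337) → (43.729,41.062) → (13.476,41.062) → (13.476,61.337). Closed: final G1 returns to the first vertex.

**Shape 3** — `<path>` cubic bezier, stroke `#008000` → cut (S895, F1042). Control points (SVG): P0=(31.704,34.844), P1=(19.158,17.763), P2=(15.499,90.311), P3=(33.878,71.095); sampled at t=k/8. Machine vertices: (31.704,63.013) → (27.442,65.571) → (24.166,61.853) → (22.032,53.983) → (21.194,44.087) → (21.805,34.291) → (24.020,26.721) → (27.993,23.503) → (33.878,26.762). Open path.

G21
G90
G0 X13.143 Y15.489
M3 S895
G1 X13.742 Y22.380 F1042
G1 X15.914 Y25.997 F1042
G1 X19.401 Y27.487 F1042
G1 X23.946 Y27.997 F1042
G1 X29.289 Y28.673 F1042
G1 X35.175 Y30.662 F1042
G1 X41.343 Y35.111 F1042
G1 X47.538 Y43.166 F1042
M5
G0 X13.476 Y61.337
M3 S325
G1 X43.729 Y61.337 F3064
G1 X43.729 Y41.062 F3064
G1 X13.476 Y41.062 F3064
G1 X13.476 Y61.337 F3064
M5
G0 X31.704 Y63.013
M3 S895
G1 X27.442 Y65.571 F1042
G1 X24.166 Y61.853 F1042
G1 X22.032 Y53.983 F1042
G1 X21.194 Y44.087 F1042
G1 X21.805 Y34.291 F1042
G1 X24.020 Y26.721 F1042
G1 X27.993 Y23.503 F1042
G1 X33.878 Y26.762 F1042
M5
G0 X0.000 Y0.000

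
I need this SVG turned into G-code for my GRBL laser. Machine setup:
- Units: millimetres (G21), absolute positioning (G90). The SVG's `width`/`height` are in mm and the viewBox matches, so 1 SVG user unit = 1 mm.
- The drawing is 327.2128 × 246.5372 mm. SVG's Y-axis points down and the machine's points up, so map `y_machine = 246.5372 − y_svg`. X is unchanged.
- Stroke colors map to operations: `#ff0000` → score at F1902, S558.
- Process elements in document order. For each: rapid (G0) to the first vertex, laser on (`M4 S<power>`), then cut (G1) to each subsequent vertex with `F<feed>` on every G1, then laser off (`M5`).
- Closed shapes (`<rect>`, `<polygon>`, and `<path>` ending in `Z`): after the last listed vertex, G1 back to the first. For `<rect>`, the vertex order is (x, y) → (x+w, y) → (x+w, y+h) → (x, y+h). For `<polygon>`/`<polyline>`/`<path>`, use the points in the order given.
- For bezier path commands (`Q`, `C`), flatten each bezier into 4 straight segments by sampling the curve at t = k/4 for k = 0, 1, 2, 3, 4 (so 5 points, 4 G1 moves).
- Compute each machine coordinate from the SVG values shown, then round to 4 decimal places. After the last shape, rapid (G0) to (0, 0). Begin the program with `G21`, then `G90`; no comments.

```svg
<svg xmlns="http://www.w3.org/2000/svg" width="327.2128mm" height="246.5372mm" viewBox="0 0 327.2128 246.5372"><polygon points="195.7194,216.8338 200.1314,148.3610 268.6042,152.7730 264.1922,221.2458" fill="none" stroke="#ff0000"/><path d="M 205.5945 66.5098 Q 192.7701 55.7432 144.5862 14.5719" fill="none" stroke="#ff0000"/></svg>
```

G21
G90
G0 X195.7194 Y29.7034
M4 S558
G1 X200.1314 Y98.1762 F1902
G1 X268.6042 Y93.7642 F1902
G1 X264.1922 Y25.2914 F1902
G1 X195.7194 Y29.7034 F1902
M5
G0 X205.5945 Y180.0274
M4 S558
G1 X196.9723 Y187.3110 F1902
G1 X183.9302 Y198.3952 F1902
G1 X166.4682 Y213.2799 F1902
G1 X144.5862 Y231.9653 F1902
M5
G0 X0.0000 Y0.0000

Since the viewBox matches the mm dimensions, user units are millimetres directly. The only transform is the Y-flip y_m = 246.5372 − y_svg.

Shape 1 is a regular polygon drawn with `<polygon>`. Its stroke #ff0000 means score at S558, F1902. After flipping Y the toolpath is (195.7194,29.7034) → (200.1314,98.1762) → (268.6042,93.7642) → (264.1922,25.2914) → (195.7194,29.7034), returning to the start.

Shape 2 is a quadratic bezier drawn with `<path>`. Its stroke #ff0000 means score at S558, F1902. After flipping Y the toolpath is (205.5945,180.0274) → (196.9723,187.3110) → (183.9302,198.3952) → (166.4682,213.2799) → (144.5862,231.9653).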